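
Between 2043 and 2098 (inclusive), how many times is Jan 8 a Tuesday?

Track Jan 8's weekday year by year (advancing +1, or +2 across a Feb 29):
  2043: Thu  2044: Fri (+1)  2045: Sun (+2)  2046: Mon (+1)  2047: Tue (+1) ✓
  2048: Wed (+1)  2049: Fri (+2)  2050: Sat (+1)  2051: Sun (+1)  2052: Mon (+1)
  2053: Wed (+2)  2054: Thu (+1)  2055: Fri (+1)  2056: Sat (+1)  … (28 more years) …
  2085: Mon (+2)  2086: Tue (+1) ✓  2087: Wed (+1)  2088: Thu (+1)  2089: Sat (+2)
  2090: Sun (+1)  2091: Mon (+1)  2092: Tue (+1) ✓  2093: Thu (+2)  2094: Fri (+1)
  2095: Sat (+1)  2096: Sun (+1)  2097: Tue (+2) ✓  2098: Wed (+1)
Tuesday years: 2047, 2058, 2064, 2069, 2075, 2086, 2092, 2097 — 8 in total.

8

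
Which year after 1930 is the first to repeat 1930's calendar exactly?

1941

Two years share a calendar iff Jan 1 falls on the same weekday and both are leap or both are common. 1930: Jan 1 is Wednesday, common year.
1931: Jan 1 Thursday, common
1932: Jan 1 Friday, leap
1933: Jan 1 Sunday, common
1934: Jan 1 Monday, common
1935: Jan 1 Tuesday, common
1936: Jan 1 Wednesday, leap
1937: Jan 1 Friday, common
1938: Jan 1 Saturday, common
1939: Jan 1 Sunday, common
1940: Jan 1 Monday, leap
1941: Jan 1 Wednesday, common
1941 matches on both conditions.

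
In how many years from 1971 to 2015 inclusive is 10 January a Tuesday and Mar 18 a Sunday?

Check each year's weekday for 10 January and Mar 18:
  1971: Sun/Thu  1972: Mon/Sat  1973: Wed/Sun  1974: Thu/Mon  1975: Fri/Tue  1976: Sat/Thu  1977: Mon/Fri  1978: Tue/Sat  1979: Wed/Sun  1980: Thu/Tue  1981: Sat/Wed  1982: Sun/Thu  1983: Mon/Fri  1984: Tue/Sun ✓  …(17 more)…  2002: Thu/Mon  2003: Fri/Tue  2004: Sat/Thu  2005: Mon/Fri  2006: Tue/Sat  2007: Wed/Sun  2008: Thu/Tue  2009: Sat/Wed  2010: Sun/Thu  2011: Mon/Fri  2012: Tue/Sun ✓  2013: Thu/Mon  2014: Fri/Tue  2015: Sat/Wed
Both conditions hold in: 1984, 2012 — 2.

2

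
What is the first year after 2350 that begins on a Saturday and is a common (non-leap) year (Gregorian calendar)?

2355

Jan 1 advances by 2 weekdays after a leap year and by 1 after a common year.
2350: Jan 1 is Sunday.
2351: Monday
2352: Tuesday (leap)
2353: Thursday
2354: Friday
2355: Saturday
2355 begins on a Saturday and is a common year.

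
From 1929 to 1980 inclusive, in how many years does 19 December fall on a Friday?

Track 19 December's weekday year by year (advancing +1, or +2 across a Feb 29):
  1929: Thu  1930: Fri (+1) ✓  1931: Sat (+1)  1932: Mon (+2)  1933: Tue (+1)
  1934: Wed (+1)  1935: Thu (+1)  1936: Sat (+2)  1937: Sun (+1)  1938: Mon (+1)
  1939: Tue (+1)  1940: Thu (+2)  1941: Fri (+1) ✓  1942: Sat (+1)  … (24 more years) …
  1967: Tue (+1)  1968: Thu (+2)  1969: Fri (+1) ✓  1970: Sat (+1)  1971: Sun (+1)
  1972: Tue (+2)  1973: Wed (+1)  1974: Thu (+1)  1975: Fri (+1) ✓  1976: Sun (+2)
  1977: Mon (+1)  1978: Tue (+1)  1979: Wed (+1)  1980: Fri (+2) ✓
Friday years: 1930, 1941, 1947, 1952, 1958, 1969, 1975, 1980 — 8 in total.

8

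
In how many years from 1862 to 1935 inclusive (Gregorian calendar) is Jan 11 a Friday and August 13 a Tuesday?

9

Check each year's weekday for Jan 11 and August 13:
  1862: Sat/Wed  1863: Sun/Thu  1864: Mon/Sat  1865: Wed/Sun  1866: Thu/Mon  1867: Fri/Tue ✓  1868: Sat/Thu  1869: Mon/Fri  1870: Tue/Sat  1871: Wed/Sun  1872: Thu/Tue  1873: Sat/Wed  1874: Sun/Thu  1875: Mon/Fri  …(46 more)…  1922: Wed/Sun  1923: Thu/Mon  1924: Fri/Wed  1925: Sun/Thu  1926: Mon/Fri  1927: Tue/Sat  1928: Wed/Mon  1929: Fri/Tue ✓  1930: Sat/Wed  1931: Sun/Thu  1932: Mon/Sat  1933: Wed/Sun  1934: Thu/Mon  1935: Fri/Tue ✓
Both conditions hold in: 1867, 1878, 1889, 1895, 1901, 1907, 1918, 1929, 1935 — 9.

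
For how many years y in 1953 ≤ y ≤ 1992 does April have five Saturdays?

11

April has 30 days; it has five Saturdays when Saturday falls among the first (month-length − 28) days — i.e. when April 1 is one of Saturday/Friday.
April 1 by year: 1953:Wed 1954:Thu 1955:Fri✓ 1956:Sun 1957:Mon 1958:Tue 1959:Wed 1960:Fri✓ 1961:Sat✓ 1962:Sun 1963:Mon 1964:Wed 1965:Thu 1966:Fri✓ 1967:Sat✓ …(10 more)… 1978:Sat✓ 1979:Sun 1980:Tue 1981:Wed 1982:Thu 1983:Fri✓ 1984:Sun 1985:Mon 1986:Tue 1987:Wed 1988:Fri✓ 1989:Sat✓ 1990:Sun 1991:Mon 1992:Wed
Years with five Saturdays: 1955, 1960, 1961, 1966, 1967, 1972, 1977, 1978, 1983, 1988, 1989 → 11.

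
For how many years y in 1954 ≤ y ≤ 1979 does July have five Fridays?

July has 31 days; it has five Fridays when Friday falls among the first (month-length − 28) days — i.e. when July 1 is one of Friday/Thursday/Wednesday.
July 1 by year: 1954:Thu✓ 1955:Fri✓ 1956:Sun 1957:Mon 1958:Tue 1959:Wed✓ 1960:Fri✓ 1961:Sat 1962:Sun 1963:Mon 1964:Wed✓ 1965:Thu✓ 1966:Fri✓ 1967:Sat 1968:Mon 1969:Tue 1970:Wed✓ 1971:Thu✓ 1972:Sat 1973:Sun 1974:Mon 1975:Tue 1976:Thu✓ 1977:Fri✓ 1978:Sat 1979:Sun
Years with five Fridays: 1954, 1955, 1959, 1960, 1964, 1965, 1966, 1970, 1971, 1976, 1977 → 11.

11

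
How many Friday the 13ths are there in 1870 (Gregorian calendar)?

Check the 13th of each month of 1870: Jan 13: Thu, Feb 13: Sun, Mar 13: Sun, Apr 13: Wed, May 13: Fri, Jun 13: Mon, Jul 13: Wed, Aug 13: Sat, Sep 13: Tue, Oct 13: Thu, Nov 13: Sun, Dec 13: Tue.
Friday occurs in May — 1 month.

1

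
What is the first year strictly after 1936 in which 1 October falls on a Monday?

1945

From one year to the next, a fixed date's weekday advances by 1, or by 2 when a Feb 29 lies between the two dates.
1936: October 1 is Thursday.
1937: Friday (+1)
1938: Saturday (+1)
1939: Sunday (+1)
1940: Tuesday (+2)
1941: Wednesday (+1)
1942: Thursday (+1)
1943: Friday (+1)
1944: Sunday (+2)
1945: Monday (+1)
1 October falls on a Monday in 1945.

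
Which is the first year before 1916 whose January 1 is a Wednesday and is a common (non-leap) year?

Jan 1 advances by 2 weekdays after a leap year and by 1 after a common year.
1916: Jan 1 is Saturday (leap).
1915: Friday
1914: Thursday
1913: Wednesday
1913 begins on a Wednesday and is a common year.

1913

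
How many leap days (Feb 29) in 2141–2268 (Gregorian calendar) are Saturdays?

Leap years in 2141–2268: 31 of them.
Feb 29 weekday advances by 5 (mod 7) from one leap year to the next four years later (or differs when a century non-leap intervenes).
Leap-day weekdays: 2144:Sat✓ 2148:Thu 2152:Tue 2156:Sun 2160:Fri 2164:Wed 2168:Mon 2172:Sat✓ 2176:Thu 2180:Tue 2184:Sun 2188:Fri 2192:Wed …(5 more)… 2220:Tue 2224:Sun 2228:Fri 2232:Wed 2236:Mon 2240:Sat✓ 2244:Thu 2248:Tue 2252:Sun 2256:Fri 2260:Wed 2264:Mon 2268:Sat✓
Saturday: 2144, 2172, 2212, 2240, 2268 → 5.

5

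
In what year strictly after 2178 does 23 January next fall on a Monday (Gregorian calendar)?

2186

From one year to the next, a fixed date's weekday advances by 1, or by 2 when a Feb 29 lies between the two dates.
2178: January 23 is Friday.
2179: Saturday (+1)
2180: Sunday (+1)
2181: Tuesday (+2)
2182: Wednesday (+1)
2183: Thursday (+1)
2184: Friday (+1)
2185: Sunday (+2)
2186: Monday (+1)
23 January falls on a Monday in 2186.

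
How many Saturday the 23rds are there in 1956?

1

Check the 23rd of each month of 1956: Jan 23: Mon, Feb 23: Thu, Mar 23: Fri, Apr 23: Mon, May 23: Wed, Jun 23: Sat, Jul 23: Mon, Aug 23: Thu, Sep 23: Sun, Oct 23: Tue, Nov 23: Fri, Dec 23: Sun.
Saturday occurs in June — 1 month.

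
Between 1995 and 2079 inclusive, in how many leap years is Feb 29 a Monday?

3

Leap years in 1995–2079: 21 of them.
Feb 29 weekday advances by 5 (mod 7) from one leap year to the next four years later (or differs when a century non-leap intervenes).
Leap-day weekdays: 1996:Thu 2000:Tue 2004:Sun 2008:Fri 2012:Wed 2016:Mon✓ 2020:Sat 2024:Thu 2028:Tue 2032:Sun 2036:Fri 2040:Wed 2044:Mon✓ 2048:Sat 2052:Thu 2056:Tue 2060:Sun 2064:Fri 2068:Wed 2072:Mon✓ 2076:Sat
Monday: 2016, 2044, 2072 → 3.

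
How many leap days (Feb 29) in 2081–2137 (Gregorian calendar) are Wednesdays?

3

Leap years in 2081–2137: 13 of them.
Feb 29 weekday advances by 5 (mod 7) from one leap year to the next four years later (or differs when a century non-leap intervenes).
Leap-day weekdays: 2084:Tue 2088:Sun 2092:Fri 2096:Wed✓ 2104:Fri 2108:Wed✓ 2112:Mon 2116:Sat 2120:Thu 2124:Tue 2128:Sun 2132:Fri 2136:Wed✓
Wednesday: 2096, 2108, 2136 → 3.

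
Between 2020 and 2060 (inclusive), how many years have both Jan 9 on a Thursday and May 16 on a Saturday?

Check each year's weekday for Jan 9 and May 16:
  2020: Thu/Sat ✓  2021: Sat/Sun  2022: Sun/Mon  2023: Mon/Tue  2024: Tue/Thu  2025: Thu/Fri  2026: Fri/Sat  2027: Sat/Sun  2028: Sun/Tue  2029: Tue/Wed  2030: Wed/Thu  2031: Thu/Fri  2032: Fri/Sun  2033: Sun/Mon  …(13 more)…  2047: Wed/Thu  2048: Thu/Sat ✓  2049: Sat/Sun  2050: Sun/Mon  2051: Mon/Tue  2052: Tue/Thu  2053: Thu/Fri  2054: Fri/Sat  2055: Sat/Sun  2056: Sun/Tue  2057: Tue/Wed  2058: Wed/Thu  2059: Thu/Fri  2060: Fri/Sun
Both conditions hold in: 2020, 2048 — 2.

2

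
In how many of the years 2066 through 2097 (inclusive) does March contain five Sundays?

March has 31 days; it has five Sundays when Sunday falls among the first (month-length − 28) days — i.e. when March 1 is one of Sunday/Saturday/Friday.
March 1 by year: 2066:Mon 2067:Tue 2068:Thu 2069:Fri✓ 2070:Sat✓ 2071:Sun✓ 2072:Tue 2073:Wed 2074:Thu 2075:Fri✓ 2076:Sun✓ 2077:Mon 2078:Tue 2079:Wed 2080:Fri✓ 2081:Sat✓ 2082:Sun✓ 2083:Mon 2084:Wed 2085:Thu 2086:Fri✓ 2087:Sat✓ 2088:Mon 2089:Tue 2090:Wed 2091:Thu 2092:Sat✓ 2093:Sun✓ 2094:Mon 2095:Tue 2096:Thu 2097:Fri✓
Years with five Sundays: 2069, 2070, 2071, 2075, 2076, 2080, 2081, 2082, 2086, 2087, 2092, 2093, 2097 → 13.

13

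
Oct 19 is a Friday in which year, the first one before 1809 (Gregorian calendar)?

From one year to the next, a fixed date's weekday advances by 1, or by 2 when a Feb 29 lies between the two dates.
1809: October 19 is Thursday.
1808: Wednesday (−1)
1807: Monday (−2)
1806: Sunday (−1)
1805: Saturday (−1)
1804: Friday (−1)
Oct 19 falls on a Friday in 1804.

1804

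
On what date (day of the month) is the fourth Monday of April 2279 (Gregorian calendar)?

April 1, 2279 is a Tuesday, so the first Monday is the 7th.
The fourth Monday is 7 + 21 = 28.

28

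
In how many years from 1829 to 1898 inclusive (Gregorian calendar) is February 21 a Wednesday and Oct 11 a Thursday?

Check each year's weekday for February 21 and Oct 11:
  1829: Sat/Sun  1830: Sun/Mon  1831: Mon/Tue  1832: Tue/Thu  1833: Thu/Fri  1834: Fri/Sat  1835: Sat/Sun  1836: Sun/Tue  1837: Tue/Wed  1838: Wed/Thu ✓  1839: Thu/Fri  1840: Fri/Sun  1841: Sun/Mon  1842: Mon/Tue  …(42 more)…  1885: Sat/Sun  1886: Sun/Mon  1887: Mon/Tue  1888: Tue/Thu  1889: Thu/Fri  1890: Fri/Sat  1891: Sat/Sun  1892: Sun/Tue  1893: Tue/Wed  1894: Wed/Thu ✓  1895: Thu/Fri  1896: Fri/Sun  1897: Sun/Mon  1898: Mon/Tue
Both conditions hold in: 1838, 1849, 1855, 1866, 1877, 1883, 1894 — 7.

7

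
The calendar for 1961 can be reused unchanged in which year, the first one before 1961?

1950

Two years share a calendar iff Jan 1 falls on the same weekday and both are leap or both are common. 1961: Jan 1 is Sunday, common year.
1960: Jan 1 Friday, leap
1959: Jan 1 Thursday, common
1958: Jan 1 Wednesday, common
1957: Jan 1 Tuesday, common
1956: Jan 1 Sunday, leap
1955: Jan 1 Saturday, common
1954: Jan 1 Friday, common
1953: Jan 1 Thursday, common
1952: Jan 1 Tuesday, leap
1951: Jan 1 Monday, common
1950: Jan 1 Sunday, common
1950 matches on both conditions.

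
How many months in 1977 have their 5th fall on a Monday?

2

Check the 5th of each month of 1977: Jan 5: Wed, Feb 5: Sat, Mar 5: Sat, Apr 5: Tue, May 5: Thu, Jun 5: Sun, Jul 5: Tue, Aug 5: Fri, Sep 5: Mon, Oct 5: Wed, Nov 5: Sat, Dec 5: Mon.
Monday occurs in September, December — 2 months.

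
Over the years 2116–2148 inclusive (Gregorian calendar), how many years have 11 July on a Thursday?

5

Track 11 July's weekday year by year (advancing +1, or +2 across a Feb 29):
  2116: Sat  2117: Sun (+1)  2118: Mon (+1)  2119: Tue (+1)  2120: Thu (+2) ✓
  2121: Fri (+1)  2122: Sat (+1)  2123: Sun (+1)  2124: Tue (+2)  2125: Wed (+1)
  2126: Thu (+1) ✓  2127: Fri (+1)  2128: Sun (+2)  2129: Mon (+1)  … (5 more years) …
  2135: Mon (+1)  2136: Wed (+2)  2137: Thu (+1) ✓  2138: Fri (+1)  2139: Sat (+1)
  2140: Mon (+2)  2141: Tue (+1)  2142: Wed (+1)  2143: Thu (+1) ✓  2144: Sat (+2)
  2145: Sun (+1)  2146: Mon (+1)  2147: Tue (+1)  2148: Thu (+2) ✓
Thursday years: 2120, 2126, 2137, 2143, 2148 — 5 in total.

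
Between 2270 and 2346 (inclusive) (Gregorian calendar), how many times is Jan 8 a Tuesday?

Track Jan 8's weekday year by year (advancing +1, or +2 across a Feb 29):
  2270: Sat  2271: Sun (+1)  2272: Mon (+1)  2273: Wed (+2)  2274: Thu (+1)
  2275: Fri (+1)  2276: Sat (+1)  2277: Mon (+2)  2278: Tue (+1) ✓  2279: Wed (+1)
  2280: Thu (+1)  2281: Sat (+2)  2282: Sun (+1)  2283: Mon (+1)  … (49 more years) …
  2333: Sun (+2)  2334: Mon (+1)  2335: Tue (+1) ✓  2336: Wed (+1)  2337: Fri (+2)
  2338: Sat (+1)  2339: Sun (+1)  2340: Mon (+1)  2341: Wed (+2)  2342: Thu (+1)
  2343: Fri (+1)  2344: Sat (+1)  2345: Mon (+2)  2346: Tue (+1) ✓
Tuesday years: 2278, 2284, 2289, 2295, 2301, 2307, 2318, 2324, 2329, 2335, 2346 — 11 in total.

11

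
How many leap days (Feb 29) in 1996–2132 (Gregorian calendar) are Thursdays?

5

Leap years in 1996–2132: 34 of them.
Feb 29 weekday advances by 5 (mod 7) from one leap year to the next four years later (or differs when a century non-leap intervenes).
Leap-day weekdays: 1996:Thu✓ 2000:Tue 2004:Sun 2008:Fri 2012:Wed 2016:Mon 2020:Sat 2024:Thu✓ 2028:Tue 2032:Sun 2036:Fri 2040:Wed 2044:Mon …(8 more)… 2080:Thu✓ 2084:Tue 2088:Sun 2092:Fri 2096:Wed 2104:Fri 2108:Wed 2112:Mon 2116:Sat 2120:Thu✓ 2124:Tue 2128:Sun 2132:Fri
Thursday: 1996, 2024, 2052, 2080, 2120 → 5.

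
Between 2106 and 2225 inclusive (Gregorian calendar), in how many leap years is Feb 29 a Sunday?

4

Leap years in 2106–2225: 29 of them.
Feb 29 weekday advances by 5 (mod 7) from one leap year to the next four years later (or differs when a century non-leap intervenes).
Leap-day weekdays: 2108:Wed 2112:Mon 2116:Sat 2120:Thu 2124:Tue 2128:Sun✓ 2132:Fri 2136:Wed 2140:Mon 2144:Sat 2148:Thu 2152:Tue 2156:Sun✓ …(3 more)… 2172:Sat 2176:Thu 2180:Tue 2184:Sun✓ 2188:Fri 2192:Wed 2196:Mon 2204:Wed 2208:Mon 2212:Sat 2216:Thu 2220:Tue 2224:Sun✓
Sunday: 2128, 2156, 2184, 2224 → 4.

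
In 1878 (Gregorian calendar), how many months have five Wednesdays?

4

A month of length L has five Wednesdays iff its first Wednesday is on day ≤ L−28 (so day 1–3 in a 31-day month, 1–2 in a 30-day month, day 1 in a leap February).
Checking each month of 1878: Jan starts Tue (31d) ✓; Feb starts Fri (28d); Mar starts Fri (31d); Apr starts Mon (30d); May starts Wed (31d) ✓; Jun starts Sat (30d); Jul starts Mon (31d) ✓; Aug starts Thu (31d); Sep starts Sun (30d); Oct starts Tue (31d) ✓; Nov starts Fri (30d); Dec starts Sun (31d).
Five-Wednesday months: January, May, July, October → 4.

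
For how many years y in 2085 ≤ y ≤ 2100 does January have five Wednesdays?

January has 31 days; it has five Wednesdays when Wednesday falls among the first (month-length − 28) days — i.e. when January 1 is one of Wednesday/Tuesday/Monday.
January 1 by year: 2085:Mon✓ 2086:Tue✓ 2087:Wed✓ 2088:Thu 2089:Sat 2090:Sun 2091:Mon✓ 2092:Tue✓ 2093:Thu 2094:Fri 2095:Sat 2096:Sun 2097:Tue✓ 2098:Wed✓ 2099:Thu 2100:Fri
Years with five Wednesdays: 2085, 2086, 2087, 2091, 2092, 2097, 2098 → 7.

7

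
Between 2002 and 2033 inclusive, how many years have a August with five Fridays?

August has 31 days; it has five Fridays when Friday falls among the first (month-length − 28) days — i.e. when August 1 is one of Friday/Thursday/Wednesday.
August 1 by year: 2002:Thu✓ 2003:Fri✓ 2004:Sun 2005:Mon 2006:Tue 2007:Wed✓ 2008:Fri✓ 2009:Sat 2010:Sun 2011:Mon 2012:Wed✓ 2013:Thu✓ 2014:Fri✓ 2015:Sat 2016:Mon 2017:Tue 2018:Wed✓ 2019:Thu✓ 2020:Sat 2021:Sun 2022:Mon 2023:Tue 2024:Thu✓ 2025:Fri✓ 2026:Sat 2027:Sun 2028:Tue 2029:Wed✓ 2030:Thu✓ 2031:Fri✓ 2032:Sun 2033:Mon
Years with five Fridays: 2002, 2003, 2007, 2008, 2012, 2013, 2014, 2018, 2019, 2024, 2025, 2029, 2030, 2031 → 14.

14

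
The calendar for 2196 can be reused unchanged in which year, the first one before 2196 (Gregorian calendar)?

Two years share a calendar iff Jan 1 falls on the same weekday and both are leap or both are common. 2196: Jan 1 is Friday, leap year.
2195: Jan 1 Thursday, common
2194: Jan 1 Wednesday, common
2193: Jan 1 Tuesday, common
2192: Jan 1 Sunday, leap
2191: Jan 1 Saturday, common
2190: Jan 1 Friday, common
2189: Jan 1 Thursday, common
2188: Jan 1 Tuesday, leap
2187: Jan 1 Monday, common
2186: Jan 1 Sunday, common
2185: Jan 1 Saturday, common
2184: Jan 1 Thursday, leap
2183: Jan 1 Wednesday, common
2182: Jan 1 Tuesday, common
2181: Jan 1 Monday, common
2180: Jan 1 Saturday, leap
2179: Jan 1 Friday, common
2178: Jan 1 Thursday, common
2177: Jan 1 Wednesday, common
2176: Jan 1 Monday, leap
2175: Jan 1 Sunday, common
2174: Jan 1 Saturday, common
2173: Jan 1 Friday, common
2172: Jan 1 Wednesday, leap
2171: Jan 1 Tuesday, common
2170: Jan 1 Monday, common
2169: Jan 1 Sunday, common
2168: Jan 1 Friday, leap
2168 matches on both conditions.

2168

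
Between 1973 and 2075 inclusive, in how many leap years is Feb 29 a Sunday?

Leap years in 1973–2075: 25 of them.
Feb 29 weekday advances by 5 (mod 7) from one leap year to the next four years later (or differs when a century non-leap intervenes).
Leap-day weekdays: 1976:Sun✓ 1980:Fri 1984:Wed 1988:Mon 1992:Sat 1996:Thu 2000:Tue 2004:Sun✓ 2008:Fri 2012:Wed 2016:Mon 2020:Sat 2024:Thu 2028:Tue 2032:Sun✓ 2036:Fri 2040:Wed 2044:Mon 2048:Sat 2052:Thu 2056:Tue 2060:Sun✓ 2064:Fri 2068:Wed 2072:Mon
Sunday: 1976, 2004, 2032, 2060 → 4.

4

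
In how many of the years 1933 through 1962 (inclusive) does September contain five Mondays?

8

September has 30 days; it has five Mondays when Monday falls among the first (month-length − 28) days — i.e. when September 1 is one of Monday/Sunday.
September 1 by year: 1933:Fri 1934:Sat 1935:Sun✓ 1936:Tue 1937:Wed 1938:Thu 1939:Fri 1940:Sun✓ 1941:Mon✓ 1942:Tue 1943:Wed 1944:Fri 1945:Sat 1946:Sun✓ 1947:Mon✓ 1948:Wed 1949:Thu 1950:Fri 1951:Sat 1952:Mon✓ 1953:Tue 1954:Wed 1955:Thu 1956:Sat 1957:Sun✓ 1958:Mon✓ 1959:Tue 1960:Thu 1961:Fri 1962:Sat
Years with five Mondays: 1935, 1940, 1941, 1946, 1947, 1952, 1957, 1958 → 8.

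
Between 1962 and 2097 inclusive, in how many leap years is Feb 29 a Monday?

4

Leap years in 1962–2097: 34 of them.
Feb 29 weekday advances by 5 (mod 7) from one leap year to the next four years later (or differs when a century non-leap intervenes).
Leap-day weekdays: 1964:Sat 1968:Thu 1972:Tue 1976:Sun 1980:Fri 1984:Wed 1988:Mon✓ 1992:Sat 1996:Thu 2000:Tue 2004:Sun 2008:Fri 2012:Wed …(8 more)… 2048:Sat 2052:Thu 2056:Tue 2060:Sun 2064:Fri 2068:Wed 2072:Mon✓ 2076:Sat 2080:Thu 2084:Tue 2088:Sun 2092:Fri 2096:Wed
Monday: 1988, 2016, 2044, 2072 → 4.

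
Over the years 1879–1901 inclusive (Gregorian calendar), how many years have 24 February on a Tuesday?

Track 24 February's weekday year by year (advancing +1, or +2 across a Feb 29):
  1879: Mon  1880: Tue (+1) ✓  1881: Thu (+2)  1882: Fri (+1)  1883: Sat (+1)
  1884: Sun (+1)  1885: Tue (+2) ✓  1886: Wed (+1)  1887: Thu (+1)  1888: Fri (+1)
  1889: Sun (+2)  1890: Mon (+1)  1891: Tue (+1) ✓  1892: Wed (+1)  1893: Fri (+2)
  1894: Sat (+1)  1895: Sun (+1)  1896: Mon (+1)  1897: Wed (+2)  1898: Thu (+1)
  1899: Fri (+1)  1900: Sat (+1)  1901: Sun (+1)
Tuesday years: 1880, 1885, 1891 — 3 in total.

3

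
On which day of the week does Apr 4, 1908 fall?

January 1, 1908 is a Wednesday.
April 4 is day 95 of the year, i.e. 94 days after Jan 1.
94 mod 7 = 3, so advance 3 weekdays from Wednesday: Saturday.

Saturday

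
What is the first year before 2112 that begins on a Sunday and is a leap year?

2108

Jan 1 advances by 2 weekdays after a leap year and by 1 after a common year.
2112: Jan 1 is Friday (leap).
2111: Thursday
2110: Wednesday
2109: Tuesday
2108: Sunday (leap)
2108 begins on a Sunday and is a leap year.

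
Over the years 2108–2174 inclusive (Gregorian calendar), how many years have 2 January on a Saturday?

Track 2 January's weekday year by year (advancing +1, or +2 across a Feb 29):
  2108: Mon  2109: Wed (+2)  2110: Thu (+1)  2111: Fri (+1)  2112: Sat (+1) ✓
  2113: Mon (+2)  2114: Tue (+1)  2115: Wed (+1)  2116: Thu (+1)  2117: Sat (+2) ✓
  2118: Sun (+1)  2119: Mon (+1)  2120: Tue (+1)  2121: Thu (+2)  … (39 more years) …
  2161: Fri (+2)  2162: Sat (+1) ✓  2163: Sun (+1)  2164: Mon (+1)  2165: Wed (+2)
  2166: Thu (+1)  2167: Fri (+1)  2168: Sat (+1) ✓  2169: Mon (+2)  2170: Tue (+1)
  2171: Wed (+1)  2172: Thu (+1)  2173: Sat (+2) ✓  2174: Sun (+1)
Saturday years: 2112, 2117, 2123, 2134, 2140, 2145, 2151, 2162, 2168, 2173 — 10 in total.

10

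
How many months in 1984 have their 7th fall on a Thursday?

Check the 7th of each month of 1984: Jan 7: Sat, Feb 7: Tue, Mar 7: Wed, Apr 7: Sat, May 7: Mon, Jun 7: Thu, Jul 7: Sat, Aug 7: Tue, Sep 7: Fri, Oct 7: Sun, Nov 7: Wed, Dec 7: Fri.
Thursday occurs in June — 1 month.

1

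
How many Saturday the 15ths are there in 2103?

Check the 15th of each month of 2103: Jan 15: Mon, Feb 15: Thu, Mar 15: Thu, Apr 15: Sun, May 15: Tue, Jun 15: Fri, Jul 15: Sun, Aug 15: Wed, Sep 15: Sat, Oct 15: Mon, Nov 15: Thu, Dec 15: Sat.
Saturday occurs in September, December — 2 months.

2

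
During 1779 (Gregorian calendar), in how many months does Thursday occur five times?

A month of length L has five Thursdays iff its first Thursday is on day ≤ L−28 (so day 1–3 in a 31-day month, 1–2 in a 30-day month, day 1 in a leap February).
Checking each month of 1779: Jan starts Fri (31d); Feb starts Mon (28d); Mar starts Mon (31d); Apr starts Thu (30d) ✓; May starts Sat (31d); Jun starts Tue (30d); Jul starts Thu (31d) ✓; Aug starts Sun (31d); Sep starts Wed (30d) ✓; Oct starts Fri (31d); Nov starts Mon (30d); Dec starts Wed (31d) ✓.
Five-Thursday months: April, July, September, December → 4.

4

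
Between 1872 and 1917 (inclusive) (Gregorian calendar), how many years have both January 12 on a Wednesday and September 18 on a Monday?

Check each year's weekday for January 12 and September 18:
  1872: Fri/Wed  1873: Sun/Thu  1874: Mon/Fri  1875: Tue/Sat  1876: Wed/Mon ✓  1877: Fri/Tue  1878: Sat/Wed  1879: Sun/Thu  1880: Mon/Sat  1881: Wed/Sun  1882: Thu/Mon  1883: Fri/Tue  1884: Sat/Thu  1885: Mon/Fri  …(18 more)…  1904: Tue/Sun  1905: Thu/Mon  1906: Fri/Tue  1907: Sat/Wed  1908: Sun/Fri  1909: Tue/Sat  1910: Wed/Sun  1911: Thu/Mon  1912: Fri/Wed  1913: Sun/Thu  1914: Mon/Fri  1915: Tue/Sat  1916: Wed/Mon ✓  1917: Fri/Tue
Both conditions hold in: 1876, 1916 — 2.

2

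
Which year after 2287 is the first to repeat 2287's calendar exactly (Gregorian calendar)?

Two years share a calendar iff Jan 1 falls on the same weekday and both are leap or both are common. 2287: Jan 1 is Saturday, common year.
2288: Jan 1 Sunday, leap
2289: Jan 1 Tuesday, common
2290: Jan 1 Wednesday, common
2291: Jan 1 Thursday, common
2292: Jan 1 Friday, leap
2293: Jan 1 Sunday, common
2294: Jan 1 Monday, common
2295: Jan 1 Tuesday, common
2296: Jan 1 Wednesday, leap
2297: Jan 1 Friday, common
2298: Jan 1 Saturday, common
2298 matches on both conditions.

2298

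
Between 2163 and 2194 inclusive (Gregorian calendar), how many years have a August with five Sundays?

August has 31 days; it has five Sundays when Sunday falls among the first (month-length − 28) days — i.e. when August 1 is one of Sunday/Saturday/Friday.
August 1 by year: 2163:Mon 2164:Wed 2165:Thu 2166:Fri✓ 2167:Sat✓ 2168:Mon 2169:Tue 2170:Wed 2171:Thu 2172:Sat✓ 2173:Sun✓ 2174:Mon 2175:Tue 2176:Thu 2177:Fri✓ 2178:Sat✓ 2179:Sun✓ 2180:Tue 2181:Wed 2182:Thu 2183:Fri✓ 2184:Sun✓ 2185:Mon 2186:Tue 2187:Wed 2188:Fri✓ 2189:Sat✓ 2190:Sun✓ 2191:Mon 2192:Wed 2193:Thu 2194:Fri✓
Years with five Sundays: 2166, 2167, 2172, 2173, 2177, 2178, 2179, 2183, 2184, 2188, 2189, 2190, 2194 → 13.

13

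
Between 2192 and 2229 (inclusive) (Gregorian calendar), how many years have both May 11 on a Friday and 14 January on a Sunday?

4

Check each year's weekday for May 11 and 14 January:
  2192: Fri/Sat  2193: Sat/Mon  2194: Sun/Tue  2195: Mon/Wed  2196: Wed/Thu  2197: Thu/Sat  2198: Fri/Sun ✓  2199: Sat/Mon  2200: Sun/Tue  2201: Mon/Wed  2202: Tue/Thu  2203: Wed/Fri  2204: Fri/Sat  2205: Sat/Mon  …(10 more)…  2216: Sat/Sun  2217: Sun/Tue  2218: Mon/Wed  2219: Tue/Thu  2220: Thu/Fri  2221: Fri/Sun ✓  2222: Sat/Mon  2223: Sun/Tue  2224: Tue/Wed  2225: Wed/Fri  2226: Thu/Sat  2227: Fri/Sun ✓  2228: Sun/Mon  2229: Mon/Wed
Both conditions hold in: 2198, 2210, 2221, 2227 — 4.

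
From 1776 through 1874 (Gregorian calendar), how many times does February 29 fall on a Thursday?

Leap years in 1776–1874: 24 of them.
Feb 29 weekday advances by 5 (mod 7) from one leap year to the next four years later (or differs when a century non-leap intervenes).
Leap-day weekdays: 1776:Thu✓ 1780:Tue 1784:Sun 1788:Fri 1792:Wed 1796:Mon 1804:Wed 1808:Mon 1812:Sat 1816:Thu✓ 1820:Tue 1824:Sun 1828:Fri 1832:Wed 1836:Mon 1840:Sat 1844:Thu✓ 1848:Tue 1852:Sun 1856:Fri 1860:Wed 1864:Mon 1868:Sat 1872:Thu✓
Thursday: 1776, 1816, 1844, 1872 → 4.

4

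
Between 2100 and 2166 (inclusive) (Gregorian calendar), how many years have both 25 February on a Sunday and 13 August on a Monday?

7

Check each year's weekday for 25 February and 13 August:
  2100: Thu/Fri  2101: Fri/Sat  2102: Sat/Sun  2103: Sun/Mon ✓  2104: Mon/Wed  2105: Wed/Thu  2106: Thu/Fri  2107: Fri/Sat  2108: Sat/Mon  2109: Mon/Tue  2110: Tue/Wed  2111: Wed/Thu  2112: Thu/Sat  2113: Sat/Sun  …(39 more)…  2153: Sun/Mon ✓  2154: Mon/Tue  2155: Tue/Wed  2156: Wed/Fri  2157: Fri/Sat  2158: Sat/Sun  2159: Sun/Mon ✓  2160: Mon/Wed  2161: Wed/Thu  2162: Thu/Fri  2163: Fri/Sat  2164: Sat/Mon  2165: Mon/Tue  2166: Tue/Wed
Both conditions hold in: 2103, 2114, 2125, 2131, 2142, 2153, 2159 — 7.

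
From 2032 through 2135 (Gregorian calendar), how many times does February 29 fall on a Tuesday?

3

Leap years in 2032–2135: 25 of them.
Feb 29 weekday advances by 5 (mod 7) from one leap year to the next four years later (or differs when a century non-leap intervenes).
Leap-day weekdays: 2032:Sun 2036:Fri 2040:Wed 2044:Mon 2048:Sat 2052:Thu 2056:Tue✓ 2060:Sun 2064:Fri 2068:Wed 2072:Mon 2076:Sat 2080:Thu 2084:Tue✓ 2088:Sun 2092:Fri 2096:Wed 2104:Fri 2108:Wed 2112:Mon 2116:Sat 2120:Thu 2124:Tue✓ 2128:Sun 2132:Fri
Tuesday: 2056, 2084, 2124 → 3.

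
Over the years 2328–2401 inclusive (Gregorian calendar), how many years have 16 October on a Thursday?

Track 16 October's weekday year by year (advancing +1, or +2 across a Feb 29):
  2328: Tue  2329: Wed (+1)  2330: Thu (+1) ✓  2331: Fri (+1)  2332: Sun (+2)
  2333: Mon (+1)  2334: Tue (+1)  2335: Wed (+1)  2336: Fri (+2)  2337: Sat (+1)
  2338: Sun (+1)  2339: Mon (+1)  2340: Wed (+2)  2341: Thu (+1) ✓  … (46 more years) …
  2388: Sun (+2)  2389: Mon (+1)  2390: Tue (+1)  2391: Wed (+1)  2392: Fri (+2)
  2393: Sat (+1)  2394: Sun (+1)  2395: Mon (+1)  2396: Wed (+2)  2397: Thu (+1) ✓
  2398: Fri (+1)  2399: Sat (+1)  2400: Mon (+2)  2401: Tue (+1)
Thursday years: 2330, 2341, 2347, 2352, 2358, 2369, 2375, 2380, 2386, 2397 — 10 in total.

10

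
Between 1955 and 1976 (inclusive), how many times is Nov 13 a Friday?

Track Nov 13's weekday year by year (advancing +1, or +2 across a Feb 29):
  1955: Sun  1956: Tue (+2)  1957: Wed (+1)  1958: Thu (+1)  1959: Fri (+1) ✓
  1960: Sun (+2)  1961: Mon (+1)  1962: Tue (+1)  1963: Wed (+1)  1964: Fri (+2) ✓
  1965: Sat (+1)  1966: Sun (+1)  1967: Mon (+1)  1968: Wed (+2)  1969: Thu (+1)
  1970: Fri (+1) ✓  1971: Sat (+1)  1972: Mon (+2)  1973: Tue (+1)  1974: Wed (+1)
  1975: Thu (+1)  1976: Sat (+2)
Friday years: 1959, 1964, 1970 — 3 in total.

3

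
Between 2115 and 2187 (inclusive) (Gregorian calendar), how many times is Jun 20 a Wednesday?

Track Jun 20's weekday year by year (advancing +1, or +2 across a Feb 29):
  2115: Thu  2116: Sat (+2)  2117: Sun (+1)  2118: Mon (+1)  2119: Tue (+1)
  2120: Thu (+2)  2121: Fri (+1)  2122: Sat (+1)  2123: Sun (+1)  2124: Tue (+2)
  2125: Wed (+1) ✓  2126: Thu (+1)  2127: Fri (+1)  2128: Sun (+2)  … (45 more years) …
  2174: Mon (+1)  2175: Tue (+1)  2176: Thu (+2)  2177: Fri (+1)  2178: Sat (+1)
  2179: Sun (+1)  2180: Tue (+2)  2181: Wed (+1) ✓  2182: Thu (+1)  2183: Fri (+1)
  2184: Sun (+2)  2185: Mon (+1)  2186: Tue (+1)  2187: Wed (+1) ✓
Wednesday years: 2125, 2131, 2136, 2142, 2153, 2159, 2164, 2170, 2181, 2187 — 10 in total.

10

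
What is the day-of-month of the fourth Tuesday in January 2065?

January 1, 2065 is a Thursday, so the first Tuesday is the 6th.
The fourth Tuesday is 6 + 21 = 27.

27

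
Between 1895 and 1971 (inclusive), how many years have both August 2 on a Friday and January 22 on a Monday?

3

Check each year's weekday for August 2 and January 22:
  1895: Fri/Tue  1896: Sun/Wed  1897: Mon/Fri  1898: Tue/Sat  1899: Wed/Sun  1900: Thu/Mon  1901: Fri/Tue  1902: Sat/Wed  1903: Sun/Thu  1904: Tue/Fri  1905: Wed/Sun  1906: Thu/Mon  1907: Fri/Tue  1908: Sun/Wed  …(49 more)…  1958: Sat/Wed  1959: Sun/Thu  1960: Tue/Fri  1961: Wed/Sun  1962: Thu/Mon  1963: Fri/Tue  1964: Sun/Wed  1965: Mon/Fri  1966: Tue/Sat  1967: Wed/Sun  1968: Fri/Mon ✓  1969: Sat/Wed  1970: Sun/Thu  1971: Mon/Fri
Both conditions hold in: 1912, 1940, 1968 — 3.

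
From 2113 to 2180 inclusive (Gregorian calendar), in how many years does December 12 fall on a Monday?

Track December 12's weekday year by year (advancing +1, or +2 across a Feb 29):
  2113: Tue  2114: Wed (+1)  2115: Thu (+1)  2116: Sat (+2)  2117: Sun (+1)
  2118: Mon (+1) ✓  2119: Tue (+1)  2120: Thu (+2)  2121: Fri (+1)  2122: Sat (+1)
  2123: Sun (+1)  2124: Tue (+2)  2125: Wed (+1)  2126: Thu (+1)  … (40 more years) …
  2167: Sat (+1)  2168: Mon (+2) ✓  2169: Tue (+1)  2170: Wed (+1)  2171: Thu (+1)
  2172: Sat (+2)  2173: Sun (+1)  2174: Mon (+1) ✓  2175: Tue (+1)  2176: Thu (+2)
  2177: Fri (+1)  2178: Sat (+1)  2179: Sun (+1)  2180: Tue (+2)
Monday years: 2118, 2129, 2135, 2140, 2146, 2157, 2163, 2168, 2174 — 9 in total.

9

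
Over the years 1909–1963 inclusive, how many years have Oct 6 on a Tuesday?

Track Oct 6's weekday year by year (advancing +1, or +2 across a Feb 29):
  1909: Wed  1910: Thu (+1)  1911: Fri (+1)  1912: Sun (+2)  1913: Mon (+1)
  1914: Tue (+1) ✓  1915: Wed (+1)  1916: Fri (+2)  1917: Sat (+1)  1918: Sun (+1)
  1919: Mon (+1)  1920: Wed (+2)  1921: Thu (+1)  1922: Fri (+1)  … (27 more years) …
  1950: Fri (+1)  1951: Sat (+1)  1952: Mon (+2)  1953: Tue (+1) ✓  1954: Wed (+1)
  1955: Thu (+1)  1956: Sat (+2)  1957: Sun (+1)  1958: Mon (+1)  1959: Tue (+1) ✓
  1960: Thu (+2)  1961: Fri (+1)  1962: Sat (+1)  1963: Sun (+1)
Tuesday years: 1914, 1925, 1931, 1936, 1942, 1953, 1959 — 7 in total.

7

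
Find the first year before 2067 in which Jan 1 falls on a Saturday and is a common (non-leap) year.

Jan 1 advances by 2 weekdays after a leap year and by 1 after a common year.
2067: Jan 1 is Saturday.
2066: Friday
2065: Thursday
2064: Tuesday (leap)
2063: Monday
2062: Sunday
2061: Saturday
2061 begins on a Saturday and is a common year.

2061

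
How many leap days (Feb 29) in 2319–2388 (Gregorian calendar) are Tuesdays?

Leap years in 2319–2388: 18 of them.
Feb 29 weekday advances by 5 (mod 7) from one leap year to the next four years later (or differs when a century non-leap intervenes).
Leap-day weekdays: 2320:Sun 2324:Fri 2328:Wed 2332:Mon 2336:Sat 2340:Thu 2344:Tue✓ 2348:Sun 2352:Fri 2356:Wed 2360:Mon 2364:Sat 2368:Thu 2372:Tue✓ 2376:Sun 2380:Fri 2384:Wed 2388:Mon
Tuesday: 2344, 2372 → 2.

2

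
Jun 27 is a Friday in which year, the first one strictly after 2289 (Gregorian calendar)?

2290

From one year to the next, a fixed date's weekday advances by 1, or by 2 when a Feb 29 lies between the two dates.
2289: June 27 is Thursday.
2290: Friday (+1)
Jun 27 falls on a Friday in 2290.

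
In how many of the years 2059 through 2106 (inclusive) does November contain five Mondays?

15

November has 30 days; it has five Mondays when Monday falls among the first (month-length − 28) days — i.e. when November 1 is one of Monday/Sunday.
November 1 by year: 2059:Sat 2060:Mon✓ 2061:Tue 2062:Wed 2063:Thu 2064:Sat 2065:Sun✓ 2066:Mon✓ 2067:Tue 2068:Thu 2069:Fri 2070:Sat 2071:Sun✓ 2072:Tue 2073:Wed …(18 more)… 2092:Sat 2093:Sun✓ 2094:Mon✓ 2095:Tue 2096:Thu 2097:Fri 2098:Sat 2099:Sun✓ 2100:Mon✓ 2101:Tue 2102:Wed 2103:Thu 2104:Sat 2105:Sun✓ 2106:Mon✓
Years with five Mondays: 2060, 2065, 2066, 2071, 2076, 2077, 2082, 2083, 2088, 2093, 2094, 2099, 2100, 2105, 2106 → 15.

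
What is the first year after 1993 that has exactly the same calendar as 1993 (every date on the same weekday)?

Two years share a calendar iff Jan 1 falls on the same weekday and both are leap or both are common. 1993: Jan 1 is Friday, common year.
1994: Jan 1 Saturday, common
1995: Jan 1 Sunday, common
1996: Jan 1 Monday, leap
1997: Jan 1 Wednesday, common
1998: Jan 1 Thursday, common
1999: Jan 1 Friday, common
1999 matches on both conditions.

1999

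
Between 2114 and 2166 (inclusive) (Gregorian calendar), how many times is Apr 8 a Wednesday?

Track Apr 8's weekday year by year (advancing +1, or +2 across a Feb 29):
  2114: Sun  2115: Mon (+1)  2116: Wed (+2) ✓  2117: Thu (+1)  2118: Fri (+1)
  2119: Sat (+1)  2120: Mon (+2)  2121: Tue (+1)  2122: Wed (+1) ✓  2123: Thu (+1)
  2124: Sat (+2)  2125: Sun (+1)  2126: Mon (+1)  2127: Tue (+1)  … (25 more years) …
  2153: Sun (+1)  2154: Mon (+1)  2155: Tue (+1)  2156: Thu (+2)  2157: Fri (+1)
  2158: Sat (+1)  2159: Sun (+1)  2160: Tue (+2)  2161: Wed (+1) ✓  2162: Thu (+1)
  2163: Fri (+1)  2164: Sun (+2)  2165: Mon (+1)  2166: Tue (+1)
Wednesday years: 2116, 2122, 2133, 2139, 2144, 2150, 2161 — 7 in total.

7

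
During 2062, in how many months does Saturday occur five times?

4

A month of length L has five Saturdays iff its first Saturday is on day ≤ L−28 (so day 1–3 in a 31-day month, 1–2 in a 30-day month, day 1 in a leap February).
Checking each month of 2062: Jan starts Sun (31d); Feb starts Wed (28d); Mar starts Wed (31d); Apr starts Sat (30d) ✓; May starts Mon (31d); Jun starts Thu (30d); Jul starts Sat (31d) ✓; Aug starts Tue (31d); Sep starts Fri (30d) ✓; Oct starts Sun (31d); Nov starts Wed (30d); Dec starts Fri (31d) ✓.
Five-Saturday months: April, July, September, December → 4.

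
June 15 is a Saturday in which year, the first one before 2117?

2115

From one year to the next, a fixed date's weekday advances by 1, or by 2 when a Feb 29 lies between the two dates.
2117: June 15 is Tuesday.
2116: Monday (−1)
2115: Saturday (−2)
June 15 falls on a Saturday in 2115.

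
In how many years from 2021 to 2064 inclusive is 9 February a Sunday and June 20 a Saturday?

Check each year's weekday for 9 February and June 20:
  2021: Tue/Sun  2022: Wed/Mon  2023: Thu/Tue  2024: Fri/Thu  2025: Sun/Fri  2026: Mon/Sat  2027: Tue/Sun  2028: Wed/Tue  2029: Fri/Wed  2030: Sat/Thu  2031: Sun/Fri  2032: Mon/Sun  2033: Wed/Mon  2034: Thu/Tue  …(16 more)…  2051: Thu/Tue  2052: Fri/Thu  2053: Sun/Fri  2054: Mon/Sat  2055: Tue/Sun  2056: Wed/Tue  2057: Fri/Wed  2058: Sat/Thu  2059: Sun/Fri  2060: Mon/Sun  2061: Wed/Mon  2062: Thu/Tue  2063: Fri/Wed  2064: Sat/Fri
Both conditions hold in: 2048 — 1.

1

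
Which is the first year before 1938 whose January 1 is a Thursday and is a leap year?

Jan 1 advances by 2 weekdays after a leap year and by 1 after a common year.
1938: Jan 1 is Saturday.
1937: Friday
1936: Wednesday (leap)
1935: Tuesday
1934: Monday
1933: Sunday
1932: Friday (leap)
1931: Thursday
1930: Wednesday
1929: Tuesday
1928: Sunday (leap)
1927: Saturday
1926: Friday
1925: Thursday
1924: Tuesday (leap)
1923: Monday
1922: Sunday
1921: Saturday
1920: Thursday (leap)
1920 begins on a Thursday and is a leap year.

1920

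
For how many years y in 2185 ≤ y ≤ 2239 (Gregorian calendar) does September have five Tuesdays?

September has 30 days; it has five Tuesdays when Tuesday falls among the first (month-length − 28) days — i.e. when September 1 is one of Tuesday/Monday.
September 1 by year: 2185:Thu 2186:Fri 2187:Sat 2188:Mon✓ 2189:Tue✓ 2190:Wed 2191:Thu 2192:Sat 2193:Sun 2194:Mon✓ 2195:Tue✓ 2196:Thu 2197:Fri 2198:Sat 2199:Sun …(25 more)… 2225:Thu 2226:Fri 2227:Sat 2228:Mon✓ 2229:Tue✓ 2230:Wed 2231:Thu 2232:Sat 2233:Sun 2234:Mon✓ 2235:Tue✓ 2236:Thu 2237:Fri 2238:Sat 2239:Sun
Years with five Tuesdays: 2188, 2189, 2194, 2195, 2200, 2201, 2206, 2207, 2212, 2217, 2218, 2223, 2228, 2229, 2234, 2235 → 16.

16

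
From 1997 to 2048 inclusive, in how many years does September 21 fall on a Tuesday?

7

Track September 21's weekday year by year (advancing +1, or +2 across a Feb 29):
  1997: Sun  1998: Mon (+1)  1999: Tue (+1) ✓  2000: Thu (+2)  2001: Fri (+1)
  2002: Sat (+1)  2003: Sun (+1)  2004: Tue (+2) ✓  2005: Wed (+1)  2006: Thu (+1)
  2007: Fri (+1)  2008: Sun (+2)  2009: Mon (+1)  2010: Tue (+1) ✓  … (24 more years) …
  2035: Fri (+1)  2036: Sun (+2)  2037: Mon (+1)  2038: Tue (+1) ✓  2039: Wed (+1)
  2040: Fri (+2)  2041: Sat (+1)  2042: Sun (+1)  2043: Mon (+1)  2044: Wed (+2)
  2045: Thu (+1)  2046: Fri (+1)  2047: Sat (+1)  2048: Mon (+2)
Tuesday years: 1999, 2004, 2010, 2021, 2027, 2032, 2038 — 7 in total.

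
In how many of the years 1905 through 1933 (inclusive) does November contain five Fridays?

November has 30 days; it has five Fridays when Friday falls among the first (month-length − 28) days — i.e. when November 1 is one of Friday/Thursday.
November 1 by year: 1905:Wed 1906:Thu✓ 1907:Fri✓ 1908:Sun 1909:Mon 1910:Tue 1911:Wed 1912:Fri✓ 1913:Sat 1914:Sun 1915:Mon 1916:Wed 1917:Thu✓ 1918:Fri✓ 1919:Sat 1920:Mon 1921:Tue 1922:Wed 1923:Thu✓ 1924:Sat 1925:Sun 1926:Mon 1927:Tue 1928:Thu✓ 1929:Fri✓ 1930:Sat 1931:Sun 1932:Tue 1933:Wed
Years with five Fridays: 1906, 1907, 1912, 1917, 1918, 1923, 1928, 1929 → 8.

8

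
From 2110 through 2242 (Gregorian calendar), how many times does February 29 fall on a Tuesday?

4

Leap years in 2110–2242: 32 of them.
Feb 29 weekday advances by 5 (mod 7) from one leap year to the next four years later (or differs when a century non-leap intervenes).
Leap-day weekdays: 2112:Mon 2116:Sat 2120:Thu 2124:Tue✓ 2128:Sun 2132:Fri 2136:Wed 2140:Mon 2144:Sat 2148:Thu 2152:Tue✓ 2156:Sun 2160:Fri …(6 more)… 2188:Fri 2192:Wed 2196:Mon 2204:Wed 2208:Mon 2212:Sat 2216:Thu 2220:Tue✓ 2224:Sun 2228:Fri 2232:Wed 2236:Mon 2240:Sat
Tuesday: 2124, 2152, 2180, 2220 → 4.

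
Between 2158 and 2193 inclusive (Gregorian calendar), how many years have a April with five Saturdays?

10

April has 30 days; it has five Saturdays when Saturday falls among the first (month-length − 28) days — i.e. when April 1 is one of Saturday/Friday.
April 1 by year: 2158:Sat✓ 2159:Sun 2160:Tue 2161:Wed 2162:Thu 2163:Fri✓ 2164:Sun 2165:Mon 2166:Tue 2167:Wed 2168:Fri✓ 2169:Sat✓ 2170:Sun 2171:Mon 2172:Wed …(6 more)… 2179:Thu 2180:Sat✓ 2181:Sun 2182:Mon 2183:Tue 2184:Thu 2185:Fri✓ 2186:Sat✓ 2187:Sun 2188:Tue 2189:Wed 2190:Thu 2191:Fri✓ 2192:Sun 2193:Mon
Years with five Saturdays: 2158, 2163, 2168, 2169, 2174, 2175, 2180, 2185, 2186, 2191 → 10.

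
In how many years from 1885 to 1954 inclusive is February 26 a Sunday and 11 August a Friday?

8

Check each year's weekday for February 26 and 11 August:
  1885: Thu/Tue  1886: Fri/Wed  1887: Sat/Thu  1888: Sun/Sat  1889: Tue/Sun  1890: Wed/Mon  1891: Thu/Tue  1892: Fri/Thu  1893: Sun/Fri ✓  1894: Mon/Sat  1895: Tue/Sun  1896: Wed/Tue  1897: Fri/Wed  1898: Sat/Thu  …(42 more)…  1941: Wed/Mon  1942: Thu/Tue  1943: Fri/Wed  1944: Sat/Fri  1945: Mon/Sat  1946: Tue/Sun  1947: Wed/Mon  1948: Thu/Wed  1949: Sat/Thu  1950: Sun/Fri ✓  1951: Mon/Sat  1952: Tue/Mon  1953: Thu/Tue  1954: Fri/Wed
Both conditions hold in: 1893, 1899, 1905, 1911, 1922, 1933, 1939, 1950 — 8.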